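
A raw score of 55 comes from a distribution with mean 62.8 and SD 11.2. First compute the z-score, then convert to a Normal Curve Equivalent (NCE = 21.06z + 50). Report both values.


z = (X - mean) / SD = (55 - 62.8) / 11.2
z = -7.8 / 11.2
z = -0.6964
NCE = NCE = 21.06z + 50
Carry z at full precision (z = -7.8 / 11.2) into the conversion:
NCE = 21.06 * (-7.8 / 11.2) + 50 = -164.268 / 11.2 + 50
NCE = -14.6668 + 50
NCE = 35.3332

35.3332


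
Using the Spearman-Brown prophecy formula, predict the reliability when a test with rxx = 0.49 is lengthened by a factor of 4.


r_new = (n * rxx) / (1 + (n-1) * rxx)
r_new = (4 * 0.49) / (1 + 3 * 0.49)
r_new = 1.96 / 2.47
r_new = 0.7935

0.7935


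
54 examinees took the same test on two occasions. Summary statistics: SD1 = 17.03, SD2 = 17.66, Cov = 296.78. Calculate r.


r = cov(X,Y) / (SD_X * SD_Y)
r = 296.78 / (17.03 * 17.66)
r = 296.78 / 300.7498
r = 0.9868

0.9868


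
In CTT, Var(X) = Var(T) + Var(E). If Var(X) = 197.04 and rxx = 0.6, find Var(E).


var_true = rxx * var_obs = 0.6 * 197.04 = 118.224
var_error = var_obs - var_true
var_error = 197.04 - 118.224
var_error = 78.816

78.816


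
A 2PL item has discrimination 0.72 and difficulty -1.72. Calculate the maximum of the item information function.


For 2PL, max info at theta = b = -1.72
I_max = a^2 / 4 = 0.72^2 / 4
= 0.5184 / 4
I_max = 0.1296

0.1296


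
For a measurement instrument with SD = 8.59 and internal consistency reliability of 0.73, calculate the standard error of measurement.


SEM = SD * sqrt(1 - rxx)
SEM = 8.59 * sqrt(1 - 0.73)
SEM = 8.59 * sqrt(0.27) = 8.59 * 0.519615
SEM = 4.4635

4.4635


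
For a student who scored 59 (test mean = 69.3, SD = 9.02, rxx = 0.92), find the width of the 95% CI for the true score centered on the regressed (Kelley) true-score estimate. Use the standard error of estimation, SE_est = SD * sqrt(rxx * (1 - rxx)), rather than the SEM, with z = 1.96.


True score estimate = 0.92*59 + 0.08*69.3 = 59.824
SE_est = SD * sqrt(rxx * (1 - rxx)) = 9.02 * sqrt(0.92 * 0.08) = 9.02 * sqrt(0.0736) = 2.447065
CI = T_est +/- z * SE_est, so width = 2 * z * SE_est = 2 * 1.96 * 2.447065
Width = 9.5925

9.5925


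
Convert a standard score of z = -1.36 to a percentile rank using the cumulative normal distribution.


CDF(z) = 0.5 * (1 + erf(z/sqrt(2)))
erf(-0.9617) = -0.8262
CDF = 0.0869
Percentile rank = 0.0869 * 100 = 8.69

8.69


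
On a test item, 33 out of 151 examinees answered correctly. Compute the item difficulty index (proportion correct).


Item difficulty p = number correct / total examinees
p = 33 / 151
p = 0.2185

0.2185


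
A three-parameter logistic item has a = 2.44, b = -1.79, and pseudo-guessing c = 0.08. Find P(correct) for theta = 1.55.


logit = 2.44*(1.55 - -1.79) = 8.1496
P* = 1/(1 + exp(-8.1496)) = 0.9997
P = 0.08 + (1 - 0.08) * 0.9997
P = 0.9997

0.9997


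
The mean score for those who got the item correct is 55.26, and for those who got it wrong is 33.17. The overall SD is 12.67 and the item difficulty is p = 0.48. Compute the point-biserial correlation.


q = 1 - p = 0.52
rpb = ((M1 - M0) / SD) * sqrt(p * q)
rpb = ((55.26 - 33.17) / 12.67) * sqrt(0.48 * 0.52)
rpb = 0.871

0.871


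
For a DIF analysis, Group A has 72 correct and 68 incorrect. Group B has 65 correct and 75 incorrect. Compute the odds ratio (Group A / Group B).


Odds_A = 72/68 = 1.0588
Odds_B = 65/75 = 0.8667
OR = Odds_A / Odds_B = 1.0588 / 0.8667
Exactly, OR = (72 * 75) / (68 * 65) = 5400 / 4420
OR = 1.2217

1.2217


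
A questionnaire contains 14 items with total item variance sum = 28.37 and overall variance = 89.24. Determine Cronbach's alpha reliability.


alpha = (k/(k-1)) * (1 - sum(si^2)/s_total^2)
= (14/13) * (1 - 28.37/89.24)
alpha = 0.7346

0.7346


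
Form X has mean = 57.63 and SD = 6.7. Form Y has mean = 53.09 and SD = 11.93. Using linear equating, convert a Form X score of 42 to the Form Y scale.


slope = SD_Y / SD_X = 11.93 / 6.7 ~ 1.7806
intercept = mean_Y - slope * mean_X = 53.09 - (11.93 / 6.7) * 57.63 ~ -49.5258
Y = slope * X + intercept. To avoid rounding drift from the rounded slope/intercept, evaluate the equivalent form Y = mean_Y + SD_Y * (X - mean_X) / SD_X at full precision:
Y = 53.09 + 11.93 * (42 - 57.63) / 6.7
Y = 53.09 - 11.93 * 15.63 / 6.7
Y = 53.09 - 186.4659 / 6.7
Y = 53.09 - 27.8307
Y = 25.2593

25.2593


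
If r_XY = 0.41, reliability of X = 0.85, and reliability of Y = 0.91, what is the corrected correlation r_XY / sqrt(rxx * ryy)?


r_corrected = rxy / sqrt(rxx * ryy)
= 0.41 / sqrt(0.85 * 0.91)
= 0.41 / sqrt(0.7735)
= 0.41 / 0.879488
r_corrected = 0.4662

0.4662


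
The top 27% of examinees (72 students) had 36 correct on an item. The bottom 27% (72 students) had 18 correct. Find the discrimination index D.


p_upper = 36/72 = 0.5
p_lower = 18/72 = 0.25
D = 0.5 - 0.25 = 0.25

0.25


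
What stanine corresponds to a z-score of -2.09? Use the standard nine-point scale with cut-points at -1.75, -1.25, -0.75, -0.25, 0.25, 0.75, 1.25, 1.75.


Stanine boundaries: [-1.75, -1.25, -0.75, -0.25, 0.25, 0.75, 1.25, 1.75]
z = -2.09
Check each boundary:
  z < -1.75
  z < -1.25
  z < -0.75
  z < -0.25
  z < 0.25
  z < 0.75
  z < 1.25
  z < 1.75
Highest qualifying boundary gives stanine = 1

1


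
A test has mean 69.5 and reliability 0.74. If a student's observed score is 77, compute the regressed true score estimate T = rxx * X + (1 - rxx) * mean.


T_est = rxx * X + (1 - rxx) * mean
T_est = 0.74 * 77 + 0.26 * 69.5
T_est = 56.98 + 18.07
T_est = 75.05

75.05


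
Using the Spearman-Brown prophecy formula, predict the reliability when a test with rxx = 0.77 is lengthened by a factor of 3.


r_new = (n * rxx) / (1 + (n-1) * rxx)
r_new = (3 * 0.77) / (1 + 2 * 0.77)
r_new = 2.31 / 2.54
r_new = 0.9094

0.9094


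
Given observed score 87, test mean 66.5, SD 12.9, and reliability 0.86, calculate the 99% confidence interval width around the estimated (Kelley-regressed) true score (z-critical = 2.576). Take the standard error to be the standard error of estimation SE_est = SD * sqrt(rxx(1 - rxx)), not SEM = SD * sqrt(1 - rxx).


True score estimate = 0.86*87 + 0.14*66.5 = 84.13
SE_est = SD * sqrt(rxx * (1 - rxx)) = 12.9 * sqrt(0.86 * 0.14) = 12.9 * sqrt(0.1204) = 4.476133
CI = T_est +/- z * SE_est, so width = 2 * z * SE_est = 2 * 2.576 * 4.476133
Width = 23.061

23.061


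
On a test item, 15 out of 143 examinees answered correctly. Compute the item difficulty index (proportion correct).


Item difficulty p = number correct / total examinees
p = 15 / 143
p = 0.1049

0.1049


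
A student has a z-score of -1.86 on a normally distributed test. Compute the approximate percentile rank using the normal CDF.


CDF(z) = 0.5 * (1 + erf(z/sqrt(2)))
erf(-1.3152) = -0.9371
CDF = 0.0314
Percentile rank = 0.0314 * 100 = 3.14

3.14


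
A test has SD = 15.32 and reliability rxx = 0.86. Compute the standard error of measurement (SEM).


SEM = SD * sqrt(1 - rxx)
SEM = 15.32 * sqrt(1 - 0.86)
SEM = 15.32 * sqrt(0.14) = 15.32 * 0.374166
SEM = 5.7322

5.7322


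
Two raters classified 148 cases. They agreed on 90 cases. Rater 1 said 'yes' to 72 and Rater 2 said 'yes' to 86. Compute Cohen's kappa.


P_o = 90/148 = 0.608108
P_e = (72*86 + 76*62) / 21904 = 0.497809
kappa = (P_o - P_e) / (1 - P_e)
kappa = (0.608108 - 0.497809) / (1 - 0.497809)
kappa = 0.2196

0.2196


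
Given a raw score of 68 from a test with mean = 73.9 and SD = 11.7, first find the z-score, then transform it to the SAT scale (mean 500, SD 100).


z = (X - mean) / SD = (68 - 73.9) / 11.7
z = -5.9 / 11.7
z = -0.5043
SAT-scale = SAT = 500 + 100z
Carry z at full precision (z = -5.9 / 11.7) into the conversion:
SAT-scale = 500 + 100 * (-5.9 / 11.7) = 500 + -590 / 11.7
SAT-scale = 500 + -50.4274
SAT-scale = 449.5726

449.5726


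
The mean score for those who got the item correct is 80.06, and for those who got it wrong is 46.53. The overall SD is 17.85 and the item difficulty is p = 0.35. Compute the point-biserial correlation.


q = 1 - p = 0.65
rpb = ((M1 - M0) / SD) * sqrt(p * q)
rpb = ((80.06 - 46.53) / 17.85) * sqrt(0.35 * 0.65)
rpb = 0.896

0.896


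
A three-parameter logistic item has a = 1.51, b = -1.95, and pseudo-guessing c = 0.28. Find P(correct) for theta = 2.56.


logit = 1.51*(2.56 - -1.95) = 6.8101
P* = 1/(1 + exp(-6.8101)) = 0.9989
P = 0.28 + (1 - 0.28) * 0.9989
P = 0.9992

0.9992


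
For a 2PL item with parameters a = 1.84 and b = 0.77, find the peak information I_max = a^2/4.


For 2PL, max info at theta = b = 0.77
I_max = a^2 / 4 = 1.84^2 / 4
= 3.3856 / 4
I_max = 0.8464

0.8464


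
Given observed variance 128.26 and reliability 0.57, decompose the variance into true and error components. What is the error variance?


var_true = rxx * var_obs = 0.57 * 128.26 = 73.1082
var_error = var_obs - var_true
var_error = 128.26 - 73.1082
var_error = 55.1518

55.1518


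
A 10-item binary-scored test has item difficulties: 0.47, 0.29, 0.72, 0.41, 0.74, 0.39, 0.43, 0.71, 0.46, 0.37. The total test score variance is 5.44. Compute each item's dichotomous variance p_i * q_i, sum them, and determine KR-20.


For each item, compute p_i * q_i:
  Item 1: 0.47 * 0.53 = 0.2491
  Item 2: 0.29 * 0.71 = 0.2059
  Item 3: 0.72 * 0.28 = 0.2016
  Item 4: 0.41 * 0.59 = 0.2419
  Item 5: 0.74 * 0.26 = 0.1924
  Item 6: 0.39 * 0.61 = 0.2379
  Item 7: 0.43 * 0.57 = 0.2451
  Item 8: 0.71 * 0.29 = 0.2059
  Item 9: 0.46 * 0.54 = 0.2484
  Item 10: 0.37 * 0.63 = 0.2331
Sum(p_i * q_i) = 0.2491 + 0.2059 + 0.2016 + 0.2419 + 0.1924 + 0.2379 + 0.2451 + 0.2059 + 0.2484 + 0.2331 = 2.2613
KR-20 = (k/(k-1)) * (1 - Sum(p_i*q_i) / Var_total)
= (10/9) * (1 - 2.2613/5.44)
= 1.1111 * 0.5843
KR-20 = 0.6492

0.6492


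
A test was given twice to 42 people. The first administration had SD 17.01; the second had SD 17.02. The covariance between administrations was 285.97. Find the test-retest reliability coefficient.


r = cov(X,Y) / (SD_X * SD_Y)
r = 285.97 / (17.01 * 17.02)
r = 285.97 / 289.5102
r = 0.9878

0.9878


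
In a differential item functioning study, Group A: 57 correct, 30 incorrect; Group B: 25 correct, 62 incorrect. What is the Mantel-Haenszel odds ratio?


Odds_A = 57/30 = 1.9
Odds_B = 25/62 = 0.4032
OR = Odds_A / Odds_B = 1.9 / 0.4032
Exactly, OR = (57 * 62) / (30 * 25) = 3534 / 750
OR = 4.712

4.712


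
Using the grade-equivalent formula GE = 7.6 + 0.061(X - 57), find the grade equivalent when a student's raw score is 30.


raw - median = 30 - 57 = -27
slope * diff = 0.061 * -27 = -1.647
GE = 7.6 + -1.647
GE = 5.953

5.953


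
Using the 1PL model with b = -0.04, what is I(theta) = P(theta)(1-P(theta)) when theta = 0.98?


P = 1/(1+exp(-(0.98--0.04))) = 0.735
I = P*(1-P) = 0.735 * 0.265
I = 0.1948

0.1948


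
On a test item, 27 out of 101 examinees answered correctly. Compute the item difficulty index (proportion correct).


Item difficulty p = number correct / total examinees
p = 27 / 101
p = 0.2673

0.2673


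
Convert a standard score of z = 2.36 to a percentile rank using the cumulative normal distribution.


CDF(z) = 0.5 * (1 + erf(z/sqrt(2)))
erf(1.6688) = 0.9817
CDF = 0.9909
Percentile rank = 0.9909 * 100 = 99.09

99.09


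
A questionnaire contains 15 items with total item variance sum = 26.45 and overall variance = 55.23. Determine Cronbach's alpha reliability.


alpha = (k/(k-1)) * (1 - sum(si^2)/s_total^2)
= (15/14) * (1 - 26.45/55.23)
alpha = 0.5583

0.5583


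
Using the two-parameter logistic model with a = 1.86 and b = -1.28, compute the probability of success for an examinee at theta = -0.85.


a*(theta - b) = 1.86 * (-0.85 - -1.28) = 0.7998
exp(-0.7998) = 0.4494
P = 1 / (1 + 0.4494)
P = 0.6899

0.6899


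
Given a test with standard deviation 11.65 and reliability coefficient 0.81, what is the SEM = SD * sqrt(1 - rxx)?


SEM = SD * sqrt(1 - rxx)
SEM = 11.65 * sqrt(1 - 0.81)
SEM = 11.65 * sqrt(0.19) = 11.65 * 0.43589
SEM = 5.0781

5.0781


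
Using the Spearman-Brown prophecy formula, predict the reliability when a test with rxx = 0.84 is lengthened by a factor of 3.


r_new = (n * rxx) / (1 + (n-1) * rxx)
r_new = (3 * 0.84) / (1 + 2 * 0.84)
r_new = 2.52 / 2.68
r_new = 0.9403

0.9403


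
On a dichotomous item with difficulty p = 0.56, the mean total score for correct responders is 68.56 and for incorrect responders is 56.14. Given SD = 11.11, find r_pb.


q = 1 - p = 0.44
rpb = ((M1 - M0) / SD) * sqrt(p * q)
rpb = ((68.56 - 56.14) / 11.11) * sqrt(0.56 * 0.44)
rpb = 0.5549

0.5549


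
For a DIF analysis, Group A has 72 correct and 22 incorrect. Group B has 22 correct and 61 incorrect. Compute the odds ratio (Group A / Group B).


Odds_A = 72/22 = 3.2727
Odds_B = 22/61 = 0.3607
OR = Odds_A / Odds_B = 3.2727 / 0.3607
Exactly, OR = (72 * 61) / (22 * 22) = 4392 / 484
OR = 9.0744

9.0744


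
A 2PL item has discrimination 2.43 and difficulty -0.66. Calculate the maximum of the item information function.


For 2PL, max info at theta = b = -0.66
I_max = a^2 / 4 = 2.43^2 / 4
= 5.9049 / 4
I_max = 1.4762

1.4762


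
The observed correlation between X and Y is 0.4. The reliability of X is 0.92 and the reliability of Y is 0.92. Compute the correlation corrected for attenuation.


r_corrected = rxy / sqrt(rxx * ryy)
= 0.4 / sqrt(0.92 * 0.92)
= 0.4 / sqrt(0.8464)
= 0.4 / 0.92
r_corrected = 0.4348

0.4348


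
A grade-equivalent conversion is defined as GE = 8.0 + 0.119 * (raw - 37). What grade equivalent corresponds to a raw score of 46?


raw - median = 46 - 37 = 9
slope * diff = 0.119 * 9 = 1.071
GE = 8.0 + 1.071
GE = 9.071

9.071


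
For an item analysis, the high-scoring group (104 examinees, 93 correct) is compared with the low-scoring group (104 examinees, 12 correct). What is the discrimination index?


p_upper = 93/104 = 0.8942
p_lower = 12/104 = 0.1154
D = 0.8942 - 0.1154 = 0.7788

0.7788


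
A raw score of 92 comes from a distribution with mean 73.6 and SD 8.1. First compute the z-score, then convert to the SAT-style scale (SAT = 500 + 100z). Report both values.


z = (X - mean) / SD = (92 - 73.6) / 8.1
z = 18.4 / 8.1
z = 2.2716
SAT-scale = SAT = 500 + 100z
Carry z at full precision (z = 18.4 / 8.1) into the conversion:
SAT-scale = 500 + 100 * (18.4 / 8.1) = 500 + 1840 / 8.1
SAT-scale = 500 + 227.1605
SAT-scale = 727.1605

727.1605


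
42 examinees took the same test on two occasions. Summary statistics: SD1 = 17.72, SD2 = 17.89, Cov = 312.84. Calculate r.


r = cov(X,Y) / (SD_X * SD_Y)
r = 312.84 / (17.72 * 17.89)
r = 312.84 / 317.0108
r = 0.9868

0.9868


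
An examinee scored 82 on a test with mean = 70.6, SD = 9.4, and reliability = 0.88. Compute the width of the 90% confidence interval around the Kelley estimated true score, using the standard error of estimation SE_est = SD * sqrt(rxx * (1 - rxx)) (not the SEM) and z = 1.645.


True score estimate = 0.88*82 + 0.12*70.6 = 80.632
SE_est = SD * sqrt(rxx * (1 - rxx)) = 9.4 * sqrt(0.88 * 0.12) = 9.4 * sqrt(0.1056) = 3.054638
CI = T_est +/- z * SE_est, so width = 2 * z * SE_est = 2 * 1.645 * 3.054638
Width = 10.0498

10.0498


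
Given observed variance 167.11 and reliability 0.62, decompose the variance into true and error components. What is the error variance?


var_true = rxx * var_obs = 0.62 * 167.11 = 103.6082
var_error = var_obs - var_true
var_error = 167.11 - 103.6082
var_error = 63.5018

63.5018


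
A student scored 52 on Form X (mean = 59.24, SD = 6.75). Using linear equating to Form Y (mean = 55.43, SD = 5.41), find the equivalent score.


slope = SD_Y / SD_X = 5.41 / 6.75 ~ 0.8015
intercept = mean_Y - slope * mean_X = 55.43 - (5.41 / 6.75) * 59.24 ~ 7.9502
Y = slope * X + intercept. To avoid rounding drift from the rounded slope/intercept, evaluate the equivalent form Y = mean_Y + SD_Y * (X - mean_X) / SD_X at full precision:
Y = 55.43 + 5.41 * (52 - 59.24) / 6.75
Y = 55.43 - 5.41 * 7.24 / 6.75
Y = 55.43 - 39.1684 / 6.75
Y = 55.43 - 5.8027
Y = 49.6273

49.6273


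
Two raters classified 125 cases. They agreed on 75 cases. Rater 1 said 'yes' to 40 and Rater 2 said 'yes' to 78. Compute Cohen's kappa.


P_o = 75/125 = 0.6
P_e = (40*78 + 85*47) / 15625 = 0.45536
kappa = (P_o - P_e) / (1 - P_e)
kappa = (0.6 - 0.45536) / (1 - 0.45536)
kappa = 0.2656

0.2656


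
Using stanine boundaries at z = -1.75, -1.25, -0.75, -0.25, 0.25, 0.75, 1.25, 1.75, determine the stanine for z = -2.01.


Stanine boundaries: [-1.75, -1.25, -0.75, -0.25, 0.25, 0.75, 1.25, 1.75]
z = -2.01
Check each boundary:
  z < -1.75
  z < -1.25
  z < -0.75
  z < -0.25
  z < 0.25
  z < 0.75
  z < 1.25
  z < 1.75
Highest qualifying boundary gives stanine = 1

1


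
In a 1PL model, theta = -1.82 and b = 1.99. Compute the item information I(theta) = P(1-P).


P = 1/(1+exp(-(-1.82-1.99))) = 0.0217
I = P*(1-P) = 0.0217 * 0.9783
I = 0.0212

0.0212


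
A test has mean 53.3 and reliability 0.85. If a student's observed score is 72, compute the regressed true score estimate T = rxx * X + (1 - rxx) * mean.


T_est = rxx * X + (1 - rxx) * mean
T_est = 0.85 * 72 + 0.15 * 53.3
T_est = 61.2 + 7.995
T_est = 69.195

69.195


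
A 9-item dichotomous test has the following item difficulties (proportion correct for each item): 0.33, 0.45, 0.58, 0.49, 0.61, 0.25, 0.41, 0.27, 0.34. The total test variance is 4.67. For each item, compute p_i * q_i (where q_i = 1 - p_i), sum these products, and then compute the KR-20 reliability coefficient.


For each item, compute p_i * q_i:
  Item 1: 0.33 * 0.67 = 0.2211
  Item 2: 0.45 * 0.55 = 0.2475
  Item 3: 0.58 * 0.42 = 0.2436
  Item 4: 0.49 * 0.51 = 0.2499
  Item 5: 0.61 * 0.39 = 0.2379
  Item 6: 0.25 * 0.75 = 0.1875
  Item 7: 0.41 * 0.59 = 0.2419
  Item 8: 0.27 * 0.73 = 0.1971
  Item 9: 0.34 * 0.66 = 0.2244
Sum(p_i * q_i) = 0.2211 + 0.2475 + 0.2436 + 0.2499 + 0.2379 + 0.1875 + 0.2419 + 0.1971 + 0.2244 = 2.0509
KR-20 = (k/(k-1)) * (1 - Sum(p_i*q_i) / Var_total)
= (9/8) * (1 - 2.0509/4.67)
= 1.125 * 0.5608
KR-20 = 0.6309

0.6309


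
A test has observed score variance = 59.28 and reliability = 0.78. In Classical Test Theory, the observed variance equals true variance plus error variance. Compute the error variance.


var_true = rxx * var_obs = 0.78 * 59.28 = 46.2384
var_error = var_obs - var_true
var_error = 59.28 - 46.2384
var_error = 13.0416

13.0416


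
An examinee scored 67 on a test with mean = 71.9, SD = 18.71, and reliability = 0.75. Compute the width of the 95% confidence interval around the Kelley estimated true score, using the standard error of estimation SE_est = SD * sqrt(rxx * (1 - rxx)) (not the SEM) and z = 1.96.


True score estimate = 0.75*67 + 0.25*71.9 = 68.225
SE_est = SD * sqrt(rxx * (1 - rxx)) = 18.71 * sqrt(0.75 * 0.25) = 18.71 * sqrt(0.1875) = 8.101668
CI = T_est +/- z * SE_est, so width = 2 * z * SE_est = 2 * 1.96 * 8.101668
Width = 31.7585

31.7585


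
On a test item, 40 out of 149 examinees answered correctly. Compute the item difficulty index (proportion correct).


Item difficulty p = number correct / total examinees
p = 40 / 149
p = 0.2685

0.2685


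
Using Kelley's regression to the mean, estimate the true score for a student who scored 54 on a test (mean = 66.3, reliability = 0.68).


T_est = rxx * X + (1 - rxx) * mean
T_est = 0.68 * 54 + 0.32 * 66.3
T_est = 36.72 + 21.216
T_est = 57.936

57.936


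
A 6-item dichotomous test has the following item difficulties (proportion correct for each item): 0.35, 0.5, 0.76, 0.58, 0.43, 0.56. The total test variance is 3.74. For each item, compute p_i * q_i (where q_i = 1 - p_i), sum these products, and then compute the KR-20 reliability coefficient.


For each item, compute p_i * q_i:
  Item 1: 0.35 * 0.65 = 0.2275
  Item 2: 0.5 * 0.5 = 0.25
  Item 3: 0.76 * 0.24 = 0.1824
  Item 4: 0.58 * 0.42 = 0.2436
  Item 5: 0.43 * 0.57 = 0.2451
  Item 6: 0.56 * 0.44 = 0.2464
Sum(p_i * q_i) = 0.2275 + 0.25 + 0.1824 + 0.2436 + 0.2451 + 0.2464 = 1.395
KR-20 = (k/(k-1)) * (1 - Sum(p_i*q_i) / Var_total)
= (6/5) * (1 - 1.395/3.74)
= 1.2 * 0.627
KR-20 = 0.7524

0.7524


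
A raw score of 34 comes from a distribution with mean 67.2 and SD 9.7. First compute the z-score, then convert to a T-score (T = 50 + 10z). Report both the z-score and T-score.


z = (X - mean) / SD = (34 - 67.2) / 9.7
z = -33.2 / 9.7
z = -3.4227
T-score = T = 50 + 10z
Carry z at full precision (z = -33.2 / 9.7) into the conversion:
T-score = 50 + 10 * (-33.2 / 9.7) = 50 + -332 / 9.7
T-score = 50 + -34.2268
T-score = 15.7732

15.7732


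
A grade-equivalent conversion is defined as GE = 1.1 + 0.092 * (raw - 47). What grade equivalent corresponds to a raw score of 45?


raw - median = 45 - 47 = -2
slope * diff = 0.092 * -2 = -0.184
GE = 1.1 + -0.184
GE = 0.916

0.916


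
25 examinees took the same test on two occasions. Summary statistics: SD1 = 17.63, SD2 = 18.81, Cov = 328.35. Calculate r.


r = cov(X,Y) / (SD_X * SD_Y)
r = 328.35 / (17.63 * 18.81)
r = 328.35 / 331.6203
r = 0.9901

0.9901


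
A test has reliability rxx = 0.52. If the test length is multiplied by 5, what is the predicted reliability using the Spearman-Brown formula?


r_new = (n * rxx) / (1 + (n-1) * rxx)
r_new = (5 * 0.52) / (1 + 4 * 0.52)
r_new = 2.6 / 3.08
r_new = 0.8442

0.8442


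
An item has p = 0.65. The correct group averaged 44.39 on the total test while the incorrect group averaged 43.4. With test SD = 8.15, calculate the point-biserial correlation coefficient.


q = 1 - p = 0.35
rpb = ((M1 - M0) / SD) * sqrt(p * q)
rpb = ((44.39 - 43.4) / 8.15) * sqrt(0.65 * 0.35)
rpb = 0.0579

0.0579


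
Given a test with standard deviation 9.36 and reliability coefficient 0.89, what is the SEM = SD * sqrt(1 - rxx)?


SEM = SD * sqrt(1 - rxx)
SEM = 9.36 * sqrt(1 - 0.89)
SEM = 9.36 * sqrt(0.11) = 9.36 * 0.331662
SEM = 3.1044

3.1044


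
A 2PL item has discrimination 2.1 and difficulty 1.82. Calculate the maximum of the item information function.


For 2PL, max info at theta = b = 1.82
I_max = a^2 / 4 = 2.1^2 / 4
= 4.41 / 4
I_max = 1.1025

1.1025


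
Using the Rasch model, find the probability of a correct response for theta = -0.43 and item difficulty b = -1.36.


theta - b = -0.43 - -1.36 = 0.93
exp(-(theta - b)) = exp(-0.93) = 0.3946
P = 1 / (1 + 0.3946)
P = 0.7171

0.7171


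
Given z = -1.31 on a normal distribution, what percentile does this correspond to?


CDF(z) = 0.5 * (1 + erf(z/sqrt(2)))
erf(-0.9263) = -0.8098
CDF = 0.0951
Percentile rank = 0.0951 * 100 = 9.51

9.51


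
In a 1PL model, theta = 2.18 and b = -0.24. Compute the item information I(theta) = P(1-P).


P = 1/(1+exp(-(2.18--0.24))) = 0.9183
I = P*(1-P) = 0.9183 * 0.0817
I = 0.075

0.075


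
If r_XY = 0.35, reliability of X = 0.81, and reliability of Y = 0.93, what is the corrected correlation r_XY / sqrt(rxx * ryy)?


r_corrected = rxy / sqrt(rxx * ryy)
= 0.35 / sqrt(0.81 * 0.93)
= 0.35 / sqrt(0.7533)
= 0.35 / 0.867929
r_corrected = 0.4033

0.4033


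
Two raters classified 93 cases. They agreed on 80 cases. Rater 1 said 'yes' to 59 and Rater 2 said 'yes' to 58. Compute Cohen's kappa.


P_o = 80/93 = 0.860215
P_e = (59*58 + 34*35) / 8649 = 0.533241
kappa = (P_o - P_e) / (1 - P_e)
kappa = (0.860215 - 0.533241) / (1 - 0.533241)
kappa = 0.7005

0.7005


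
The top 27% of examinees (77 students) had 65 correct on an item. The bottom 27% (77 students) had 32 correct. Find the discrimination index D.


p_upper = 65/77 = 0.8442
p_lower = 32/77 = 0.4156
D = 0.8442 - 0.4156 = 0.4286

0.4286


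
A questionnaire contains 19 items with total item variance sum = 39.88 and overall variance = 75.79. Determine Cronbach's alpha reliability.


alpha = (k/(k-1)) * (1 - sum(si^2)/s_total^2)
= (19/18) * (1 - 39.88/75.79)
alpha = 0.5001

0.5001


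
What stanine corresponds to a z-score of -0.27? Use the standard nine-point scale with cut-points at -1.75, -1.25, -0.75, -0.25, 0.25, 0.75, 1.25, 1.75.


Stanine boundaries: [-1.75, -1.25, -0.75, -0.25, 0.25, 0.75, 1.25, 1.75]
z = -0.27
Check each boundary:
  z >= -1.75 -> could be stanine 2
  z >= -1.25 -> could be stanine 3
  z >= -0.75 -> could be stanine 4
  z < -0.25
  z < 0.25
  z < 0.75
  z < 1.25
  z < 1.75
Highest qualifying boundary gives stanine = 4

4


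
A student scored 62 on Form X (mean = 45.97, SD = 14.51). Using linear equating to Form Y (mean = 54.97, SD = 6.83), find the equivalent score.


slope = SD_Y / SD_X = 6.83 / 14.51 ~ 0.4707
intercept = mean_Y - slope * mean_X = 54.97 - (6.83 / 14.51) * 45.97 ~ 33.3315
Y = slope * X + intercept. To avoid rounding drift from the rounded slope/intercept, evaluate the equivalent form Y = mean_Y + SD_Y * (X - mean_X) / SD_X at full precision:
Y = 54.97 + 6.83 * (62 - 45.97) / 14.51
Y = 54.97 + 6.83 * 16.03 / 14.51
Y = 54.97 + 109.4849 / 14.51
Y = 54.97 + 7.5455
Y = 62.5155

62.5155


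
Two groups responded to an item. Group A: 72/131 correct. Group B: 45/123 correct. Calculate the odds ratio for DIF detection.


Odds_A = 72/59 = 1.2203
Odds_B = 45/78 = 0.5769
OR = Odds_A / Odds_B = 1.2203 / 0.5769
Exactly, OR = (72 * 78) / (59 * 45) = 5616 / 2655
OR = 2.1153

2.1153


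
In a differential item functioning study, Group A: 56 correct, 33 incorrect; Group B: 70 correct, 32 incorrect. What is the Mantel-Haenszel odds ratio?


Odds_A = 56/33 = 1.697
Odds_B = 70/32 = 2.1875
OR = Odds_A / Odds_B = 1.697 / 2.1875
Exactly, OR = (56 * 32) / (33 * 70) = 1792 / 2310
OR = 0.7758

0.7758


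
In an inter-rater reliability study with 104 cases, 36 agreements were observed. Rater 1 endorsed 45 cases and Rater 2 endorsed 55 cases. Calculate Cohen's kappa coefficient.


P_o = 36/104 = 0.346154
P_e = (45*55 + 59*49) / 10816 = 0.496117
kappa = (P_o - P_e) / (1 - P_e)
kappa = (0.346154 - 0.496117) / (1 - 0.496117)
kappa = -0.2976

-0.2976


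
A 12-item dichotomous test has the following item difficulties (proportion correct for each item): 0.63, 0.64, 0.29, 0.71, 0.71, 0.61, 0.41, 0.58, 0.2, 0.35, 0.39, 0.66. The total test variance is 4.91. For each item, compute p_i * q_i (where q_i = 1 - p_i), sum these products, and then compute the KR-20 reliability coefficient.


For each item, compute p_i * q_i:
  Item 1: 0.63 * 0.37 = 0.2331
  Item 2: 0.64 * 0.36 = 0.2304
  Item 3: 0.29 * 0.71 = 0.2059
  Item 4: 0.71 * 0.29 = 0.2059
  Item 5: 0.71 * 0.29 = 0.2059
  Item 6: 0.61 * 0.39 = 0.2379
  Item 7: 0.41 * 0.59 = 0.2419
  Item 8: 0.58 * 0.42 = 0.2436
  Item 9: 0.2 * 0.8 = 0.16
  Item 10: 0.35 * 0.65 = 0.2275
  Item 11: 0.39 * 0.61 = 0.2379
  Item 12: 0.66 * 0.34 = 0.2244
Sum(p_i * q_i) = 0.2331 + 0.2304 + 0.2059 + 0.2059 + 0.2059 + 0.2379 + 0.2419 + 0.2436 + 0.16 + 0.2275 + 0.2379 + 0.2244 = 2.6544
KR-20 = (k/(k-1)) * (1 - Sum(p_i*q_i) / Var_total)
= (12/11) * (1 - 2.6544/4.91)
= 1.0909 * 0.4594
KR-20 = 0.5012

0.5012


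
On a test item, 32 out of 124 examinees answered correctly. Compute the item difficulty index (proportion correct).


Item difficulty p = number correct / total examinees
p = 32 / 124
p = 0.2581

0.2581


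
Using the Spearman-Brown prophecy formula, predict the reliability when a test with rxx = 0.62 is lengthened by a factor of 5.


r_new = (n * rxx) / (1 + (n-1) * rxx)
r_new = (5 * 0.62) / (1 + 4 * 0.62)
r_new = 3.1 / 3.48
r_new = 0.8908

0.8908


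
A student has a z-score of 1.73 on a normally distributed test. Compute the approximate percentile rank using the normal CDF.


CDF(z) = 0.5 * (1 + erf(z/sqrt(2)))
erf(1.2233) = 0.9164
CDF = 0.9582
Percentile rank = 0.9582 * 100 = 95.82

95.82


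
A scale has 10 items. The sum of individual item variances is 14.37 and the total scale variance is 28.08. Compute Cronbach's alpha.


alpha = (k/(k-1)) * (1 - sum(si^2)/s_total^2)
= (10/9) * (1 - 14.37/28.08)
alpha = 0.5425

0.5425


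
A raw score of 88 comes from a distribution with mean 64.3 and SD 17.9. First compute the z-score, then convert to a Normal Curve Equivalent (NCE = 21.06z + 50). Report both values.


z = (X - mean) / SD = (88 - 64.3) / 17.9
z = 23.7 / 17.9
z = 1.324
NCE = NCE = 21.06z + 50
Carry z at full precision (z = 23.7 / 17.9) into the conversion:
NCE = 21.06 * (23.7 / 17.9) + 50 = 499.122 / 17.9 + 50
NCE = 27.8839 + 50
NCE = 77.8839

77.8839


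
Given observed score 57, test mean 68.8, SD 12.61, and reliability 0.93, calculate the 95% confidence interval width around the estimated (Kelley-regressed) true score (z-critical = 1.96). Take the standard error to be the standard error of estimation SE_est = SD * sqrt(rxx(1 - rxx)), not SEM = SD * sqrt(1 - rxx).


True score estimate = 0.93*57 + 0.07*68.8 = 57.826
SE_est = SD * sqrt(rxx * (1 - rxx)) = 12.61 * sqrt(0.93 * 0.07) = 12.61 * sqrt(0.0651) = 3.217404
CI = T_est +/- z * SE_est, so width = 2 * z * SE_est = 2 * 1.96 * 3.217404
Width = 12.6122

12.6122


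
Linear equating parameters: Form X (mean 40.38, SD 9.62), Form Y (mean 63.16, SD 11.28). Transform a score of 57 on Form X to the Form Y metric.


slope = SD_Y / SD_X = 11.28 / 9.62 ~ 1.1726
intercept = mean_Y - slope * mean_X = 63.16 - (11.28 / 9.62) * 40.38 ~ 15.8121
Y = slope * X + intercept. To avoid rounding drift from the rounded slope/intercept, evaluate the equivalent form Y = mean_Y + SD_Y * (X - mean_X) / SD_X at full precision:
Y = 63.16 + 11.28 * (57 - 40.38) / 9.62
Y = 63.16 + 11.28 * 16.62 / 9.62
Y = 63.16 + 187.4736 / 9.62
Y = 63.16 + 19.4879
Y = 82.6479

82.6479


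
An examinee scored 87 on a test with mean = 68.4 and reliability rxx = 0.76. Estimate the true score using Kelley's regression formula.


T_est = rxx * X + (1 - rxx) * mean
T_est = 0.76 * 87 + 0.24 * 68.4
T_est = 66.12 + 16.416
T_est = 82.536

82.536


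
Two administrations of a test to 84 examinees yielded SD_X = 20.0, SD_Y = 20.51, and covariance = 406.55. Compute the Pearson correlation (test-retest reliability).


r = cov(X,Y) / (SD_X * SD_Y)
r = 406.55 / (20.0 * 20.51)
r = 406.55 / 410.2
r = 0.9911

0.9911


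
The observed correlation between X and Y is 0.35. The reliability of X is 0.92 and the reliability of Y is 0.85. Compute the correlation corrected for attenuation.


r_corrected = rxy / sqrt(rxx * ryy)
= 0.35 / sqrt(0.92 * 0.85)
= 0.35 / sqrt(0.782)
= 0.35 / 0.884308
r_corrected = 0.3958

0.3958


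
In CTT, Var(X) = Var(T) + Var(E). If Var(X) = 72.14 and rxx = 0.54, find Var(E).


var_true = rxx * var_obs = 0.54 * 72.14 = 38.9556
var_error = var_obs - var_true
var_error = 72.14 - 38.9556
var_error = 33.1844

33.1844


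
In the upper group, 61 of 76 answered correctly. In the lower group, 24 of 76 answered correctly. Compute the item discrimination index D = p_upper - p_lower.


p_upper = 61/76 = 0.8026
p_lower = 24/76 = 0.3158
D = 0.8026 - 0.3158 = 0.4868

0.4868


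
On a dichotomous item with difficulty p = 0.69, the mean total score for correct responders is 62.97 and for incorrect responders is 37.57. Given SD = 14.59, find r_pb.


q = 1 - p = 0.31
rpb = ((M1 - M0) / SD) * sqrt(p * q)
rpb = ((62.97 - 37.57) / 14.59) * sqrt(0.69 * 0.31)
rpb = 0.8052

0.8052


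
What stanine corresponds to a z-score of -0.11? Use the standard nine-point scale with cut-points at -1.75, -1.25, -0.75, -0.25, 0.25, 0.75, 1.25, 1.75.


Stanine boundaries: [-1.75, -1.25, -0.75, -0.25, 0.25, 0.75, 1.25, 1.75]
z = -0.11
Check each boundary:
  z >= -1.75 -> could be stanine 2
  z >= -1.25 -> could be stanine 3
  z >= -0.75 -> could be stanine 4
  z >= -0.25 -> could be stanine 5
  z < 0.25
  z < 0.75
  z < 1.25
  z < 1.75
Highest qualifying boundary gives stanine = 5

5


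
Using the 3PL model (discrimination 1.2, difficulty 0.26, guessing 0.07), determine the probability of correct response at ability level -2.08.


logit = 1.2*(-2.08 - 0.26) = -2.808
P* = 1/(1 + exp(--2.808)) = 0.0569
P = 0.07 + (1 - 0.07) * 0.0569
P = 0.1229

0.1229


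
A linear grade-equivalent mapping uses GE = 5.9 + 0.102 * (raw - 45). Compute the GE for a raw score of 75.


raw - median = 75 - 45 = 30
slope * diff = 0.102 * 30 = 3.06
GE = 5.9 + 3.06
GE = 8.96

8.96


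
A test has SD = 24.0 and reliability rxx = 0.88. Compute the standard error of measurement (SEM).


SEM = SD * sqrt(1 - rxx)
SEM = 24.0 * sqrt(1 - 0.88)
SEM = 24.0 * sqrt(0.12) = 24.0 * 0.34641
SEM = 8.3138

8.3138


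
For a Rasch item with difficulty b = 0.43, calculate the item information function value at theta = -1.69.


P = 1/(1+exp(-(-1.69-0.43))) = 0.1072
I = P*(1-P) = 0.1072 * 0.8928
I = 0.0957

0.0957


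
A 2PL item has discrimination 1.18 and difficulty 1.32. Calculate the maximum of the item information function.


For 2PL, max info at theta = b = 1.32
I_max = a^2 / 4 = 1.18^2 / 4
= 1.3924 / 4
I_max = 0.3481

0.3481


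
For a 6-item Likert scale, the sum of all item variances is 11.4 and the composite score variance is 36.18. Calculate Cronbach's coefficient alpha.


alpha = (k/(k-1)) * (1 - sum(si^2)/s_total^2)
= (6/5) * (1 - 11.4/36.18)
alpha = 0.8219

0.8219


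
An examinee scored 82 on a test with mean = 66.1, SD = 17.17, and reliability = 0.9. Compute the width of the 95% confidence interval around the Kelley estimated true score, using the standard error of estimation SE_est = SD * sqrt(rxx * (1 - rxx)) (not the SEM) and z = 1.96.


True score estimate = 0.9*82 + 0.1*66.1 = 80.41
SE_est = SD * sqrt(rxx * (1 - rxx)) = 17.17 * sqrt(0.9 * 0.1) = 17.17 * sqrt(0.09) = 5.151
CI = T_est +/- z * SE_est, so width = 2 * z * SE_est = 2 * 1.96 * 5.151
Width = 20.1919

20.1919


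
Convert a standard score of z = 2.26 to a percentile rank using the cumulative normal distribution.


CDF(z) = 0.5 * (1 + erf(z/sqrt(2)))
erf(1.5981) = 0.9762
CDF = 0.9881
Percentile rank = 0.9881 * 100 = 98.81

98.81


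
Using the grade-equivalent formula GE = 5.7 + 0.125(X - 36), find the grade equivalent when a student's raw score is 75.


raw - median = 75 - 36 = 39
slope * diff = 0.125 * 39 = 4.875
GE = 5.7 + 4.875
GE = 10.575

10.575


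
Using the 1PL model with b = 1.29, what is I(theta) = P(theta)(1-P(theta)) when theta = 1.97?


P = 1/(1+exp(-(1.97-1.29))) = 0.6637
I = P*(1-P) = 0.6637 * 0.3363
I = 0.2232

0.2232


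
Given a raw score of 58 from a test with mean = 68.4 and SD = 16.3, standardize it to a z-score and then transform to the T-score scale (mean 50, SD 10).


z = (X - mean) / SD = (58 - 68.4) / 16.3
z = -10.4 / 16.3
z = -0.638
T-score = T = 50 + 10z
Carry z at full precision (z = -10.4 / 16.3) into the conversion:
T-score = 50 + 10 * (-10.4 / 16.3) = 50 + -104 / 16.3
T-score = 50 + -6.3804
T-score = 43.6196

43.6196


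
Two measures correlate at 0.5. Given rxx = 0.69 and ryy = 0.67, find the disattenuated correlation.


r_corrected = rxy / sqrt(rxx * ryy)
= 0.5 / sqrt(0.69 * 0.67)
= 0.5 / sqrt(0.4623)
= 0.5 / 0.679926
r_corrected = 0.7354

0.7354


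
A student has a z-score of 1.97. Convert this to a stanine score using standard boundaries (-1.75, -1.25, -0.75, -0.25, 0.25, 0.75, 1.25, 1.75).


Stanine boundaries: [-1.75, -1.25, -0.75, -0.25, 0.25, 0.75, 1.25, 1.75]
z = 1.97
Check each boundary:
  z >= -1.75 -> could be stanine 2
  z >= -1.25 -> could be stanine 3
  z >= -0.75 -> could be stanine 4
  z >= -0.25 -> could be stanine 5
  z >= 0.25 -> could be stanine 6
  z >= 0.75 -> could be stanine 7
  z >= 1.25 -> could be stanine 8
  z >= 1.75 -> could be stanine 9
Highest qualifying boundary gives stanine = 9

9


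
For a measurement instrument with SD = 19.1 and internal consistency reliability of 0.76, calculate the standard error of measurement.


SEM = SD * sqrt(1 - rxx)
SEM = 19.1 * sqrt(1 - 0.76)
SEM = 19.1 * sqrt(0.24) = 19.1 * 0.489898
SEM = 9.3571

9.3571


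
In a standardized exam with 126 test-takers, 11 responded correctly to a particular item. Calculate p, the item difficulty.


Item difficulty p = number correct / total examinees
p = 11 / 126
p = 0.0873

0.0873


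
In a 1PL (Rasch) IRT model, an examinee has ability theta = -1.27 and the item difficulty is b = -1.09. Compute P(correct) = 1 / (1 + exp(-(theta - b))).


theta - b = -1.27 - -1.09 = -0.18
exp(-(theta - b)) = exp(0.18) = 1.1972
P = 1 / (1 + 1.1972)
P = 0.4551

0.4551


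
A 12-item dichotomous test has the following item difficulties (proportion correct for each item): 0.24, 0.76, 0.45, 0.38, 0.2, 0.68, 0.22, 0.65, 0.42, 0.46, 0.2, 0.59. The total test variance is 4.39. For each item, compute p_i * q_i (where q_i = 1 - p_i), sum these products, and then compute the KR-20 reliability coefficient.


For each item, compute p_i * q_i:
  Item 1: 0.24 * 0.76 = 0.1824
  Item 2: 0.76 * 0.24 = 0.1824
  Item 3: 0.45 * 0.55 = 0.2475
  Item 4: 0.38 * 0.62 = 0.2356
  Item 5: 0.2 * 0.8 = 0.16
  Item 6: 0.68 * 0.32 = 0.2176
  Item 7: 0.22 * 0.78 = 0.1716
  Item 8: 0.65 * 0.35 = 0.2275
  Item 9: 0.42 * 0.58 = 0.2436
  Item 10: 0.46 * 0.54 = 0.2484
  Item 11: 0.2 * 0.8 = 0.16
  Item 12: 0.59 * 0.41 = 0.2419
Sum(p_i * q_i) = 0.1824 + 0.1824 + 0.2475 + 0.2356 + 0.16 + 0.2176 + 0.1716 + 0.2275 + 0.2436 + 0.2484 + 0.16 + 0.2419 = 2.5185
KR-20 = (k/(k-1)) * (1 - Sum(p_i*q_i) / Var_total)
= (12/11) * (1 - 2.5185/4.39)
= 1.0909 * 0.4263
KR-20 = 0.4651

0.4651


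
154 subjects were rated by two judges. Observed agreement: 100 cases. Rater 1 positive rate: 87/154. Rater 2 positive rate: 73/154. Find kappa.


P_o = 100/154 = 0.649351
P_e = (87*73 + 67*81) / 23716 = 0.496627
kappa = (P_o - P_e) / (1 - P_e)
kappa = (0.649351 - 0.496627) / (1 - 0.496627)
kappa = 0.3034

0.3034


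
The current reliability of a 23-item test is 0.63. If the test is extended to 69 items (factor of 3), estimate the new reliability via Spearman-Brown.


r_new = (n * rxx) / (1 + (n-1) * rxx)
r_new = (3 * 0.63) / (1 + 2 * 0.63)
r_new = 1.89 / 2.26
r_new = 0.8363

0.8363


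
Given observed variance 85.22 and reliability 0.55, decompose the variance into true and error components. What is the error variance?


var_true = rxx * var_obs = 0.55 * 85.22 = 46.871
var_error = var_obs - var_true
var_error = 85.22 - 46.871
var_error = 38.349

38.349


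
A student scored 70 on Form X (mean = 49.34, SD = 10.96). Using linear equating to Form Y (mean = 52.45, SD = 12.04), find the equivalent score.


slope = SD_Y / SD_X = 12.04 / 10.96 ~ 1.0985
intercept = mean_Y - slope * mean_X = 52.45 - (12.04 / 10.96) * 49.34 ~ -1.752
Y = slope * X + intercept. To avoid rounding drift from the rounded slope/intercept, evaluate the equivalent form Y = mean_Y + SD_Y * (X - mean_X) / SD_X at full precision:
Y = 52.45 + 12.04 * (70 - 49.34) / 10.96
Y = 52.45 + 12.04 * 20.66 / 10.96
Y = 52.45 + 248.7464 / 10.96
Y = 52.45 + 22.6958
Y = 75.1458

75.1458


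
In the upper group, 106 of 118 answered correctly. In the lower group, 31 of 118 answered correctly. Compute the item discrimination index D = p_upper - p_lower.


p_upper = 106/118 = 0.8983
p_lower = 31/118 = 0.2627
D = 0.8983 - 0.2627 = 0.6356

0.6356


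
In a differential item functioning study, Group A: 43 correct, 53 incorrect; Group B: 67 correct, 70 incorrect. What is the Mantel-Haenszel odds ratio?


Odds_A = 43/53 = 0.8113
Odds_B = 67/70 = 0.9571
OR = Odds_A / Odds_B = 0.8113 / 0.9571
Exactly, OR = (43 * 70) / (53 * 67) = 3010 / 3551
OR = 0.8476

0.8476


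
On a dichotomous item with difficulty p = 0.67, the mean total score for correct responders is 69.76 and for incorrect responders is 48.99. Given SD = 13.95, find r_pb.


q = 1 - p = 0.33
rpb = ((M1 - M0) / SD) * sqrt(p * q)
rpb = ((69.76 - 48.99) / 13.95) * sqrt(0.67 * 0.33)
rpb = 0.7001

0.7001


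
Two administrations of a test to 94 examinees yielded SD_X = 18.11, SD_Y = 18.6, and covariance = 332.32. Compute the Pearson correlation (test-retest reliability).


r = cov(X,Y) / (SD_X * SD_Y)
r = 332.32 / (18.11 * 18.6)
r = 332.32 / 336.846
r = 0.9866

0.9866


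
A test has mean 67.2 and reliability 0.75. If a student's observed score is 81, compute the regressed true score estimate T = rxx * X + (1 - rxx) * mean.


T_est = rxx * X + (1 - rxx) * mean
T_est = 0.75 * 81 + 0.25 * 67.2
T_est = 60.75 + 16.8
T_est = 77.55

77.55
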